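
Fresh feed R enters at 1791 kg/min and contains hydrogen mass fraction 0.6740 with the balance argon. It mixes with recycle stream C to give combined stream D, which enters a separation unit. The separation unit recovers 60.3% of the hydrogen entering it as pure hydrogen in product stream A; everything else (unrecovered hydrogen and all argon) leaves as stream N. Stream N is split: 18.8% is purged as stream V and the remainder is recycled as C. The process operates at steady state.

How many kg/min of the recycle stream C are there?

3096 kg/min

argon enters only via R and leaves only via the purge: 1791×0.326 = 0.188×(argon in N), and the separation unit passes all argon, so argon in D = argon in N = 3105.7 kg/min.
hydrogen in D: m_A = 1791×0.674 + (1−0.188)·(1−0.603)·m_A, so m_A = 1207.1/0.6776 = 1781.4 kg/min.
N = (1−0.603)×1781.4 + 3105.7 = 3812.9 kg/min.
Recycle C = (1−0.188)×3812.9 = 3096.1 kg/min.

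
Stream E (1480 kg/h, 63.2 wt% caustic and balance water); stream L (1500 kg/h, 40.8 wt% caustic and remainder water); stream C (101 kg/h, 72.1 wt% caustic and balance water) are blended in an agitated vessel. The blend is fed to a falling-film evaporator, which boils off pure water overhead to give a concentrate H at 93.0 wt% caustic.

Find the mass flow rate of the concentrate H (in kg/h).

1742 kg/h

caustic entering = 1480×0.632 + 1500×0.408 + 101×0.721 = 1620.2 kg/h.
All caustic reports to H, so H = 1620.2/0.930 = 1742.1 kg/h.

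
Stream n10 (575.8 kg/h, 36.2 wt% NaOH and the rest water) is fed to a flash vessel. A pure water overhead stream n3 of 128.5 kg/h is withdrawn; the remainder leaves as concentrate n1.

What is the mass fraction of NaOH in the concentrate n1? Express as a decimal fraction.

NaOH is not removed: 575.8×0.362 = 208.44 kg/h of NaOH enters n1.
Concentrate = 575.8 − 128.5 = 447.3 kg/h.
Mass fraction = 208.44/447.3 = 0.466.

0.466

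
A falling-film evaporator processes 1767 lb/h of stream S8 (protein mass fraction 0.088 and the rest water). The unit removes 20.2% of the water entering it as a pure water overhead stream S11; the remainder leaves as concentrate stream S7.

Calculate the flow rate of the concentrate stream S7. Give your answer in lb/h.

water entering = 1767×0.912 = 1611.5 lb/h; overhead removed = 0.202×1611.5 = 325.52 lb/h.
Concentrate = 1767 − 325.52 = 1441.5 lb/h.

1441 lb/h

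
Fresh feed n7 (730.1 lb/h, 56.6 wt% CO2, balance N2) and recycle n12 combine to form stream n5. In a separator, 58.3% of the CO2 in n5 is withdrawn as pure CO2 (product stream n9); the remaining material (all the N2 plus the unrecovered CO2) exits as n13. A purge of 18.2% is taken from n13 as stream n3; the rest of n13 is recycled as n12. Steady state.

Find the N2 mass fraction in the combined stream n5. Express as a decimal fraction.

0.735

N2 enters only via n7 and leaves only via the purge: 730.1×0.434 = 0.182×(N2 in n13), and the separator passes all N2, so N2 in n5 = N2 in n13 = 1741 lb/h.
CO2 in n5: m_A = 730.1×0.566 + (1−0.182)·(1−0.583)·m_A, so m_A = 413.24/0.6589 = 627.17 lb/h.
n5 = 627.17 + 1741 = 2368.2 lb/h.
N2 fraction in n5 = 1741/2368.2 = 0.735.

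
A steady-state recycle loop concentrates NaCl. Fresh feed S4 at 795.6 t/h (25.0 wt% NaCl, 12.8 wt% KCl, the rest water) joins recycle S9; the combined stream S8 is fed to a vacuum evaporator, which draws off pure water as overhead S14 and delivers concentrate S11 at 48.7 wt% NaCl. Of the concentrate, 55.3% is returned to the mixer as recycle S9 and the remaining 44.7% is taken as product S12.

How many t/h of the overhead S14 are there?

387.2 t/h

Overall NaCl balance (none leaves overhead): NaCl in fresh feed = NaCl in product, i.e. 795.6×0.250 = (1−0.553)·S11·0.487.
S11 = 198.9/(0.487×0.447) = 913.69 t/h.
Recycle S9 = 0.553×913.69 = 505.27 t/h.
Combined feed S8 = 795.6 + 505.27 = 1300.9 t/h.
Overhead S14 = S8 − S11 = 1300.9 − 913.69 = 387.18 t/h.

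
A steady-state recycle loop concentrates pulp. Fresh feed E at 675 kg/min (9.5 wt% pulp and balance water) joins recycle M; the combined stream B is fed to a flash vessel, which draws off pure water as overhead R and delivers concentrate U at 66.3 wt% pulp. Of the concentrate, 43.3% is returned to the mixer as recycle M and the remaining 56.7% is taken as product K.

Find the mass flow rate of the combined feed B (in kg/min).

748.9 kg/min

Overall pulp balance (none leaves overhead): pulp in fresh feed = pulp in product, i.e. 675×0.095 = (1−0.433)·U·0.663.
U = 64.125/(0.663×0.567) = 170.58 kg/min.
Recycle M = 0.433×170.58 = 73.862 kg/min.
Combined feed B = 675 + 73.862 = 748.86 kg/min.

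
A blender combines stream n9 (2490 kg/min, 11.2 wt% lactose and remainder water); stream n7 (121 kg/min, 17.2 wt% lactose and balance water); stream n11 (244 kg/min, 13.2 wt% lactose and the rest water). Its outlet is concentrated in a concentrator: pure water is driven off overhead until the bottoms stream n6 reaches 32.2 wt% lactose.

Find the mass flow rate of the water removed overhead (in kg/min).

1824 kg/min

lactose entering = 2490×0.112 + 121×0.172 + 244×0.132 = 331.9 kg/min.
All lactose reports to n6, so n6 = 331.9/0.322 = 1030.7 kg/min.
Total feed = 2855 kg/min; overhead = 2855 − 1030.7 = 1824.3 kg/min.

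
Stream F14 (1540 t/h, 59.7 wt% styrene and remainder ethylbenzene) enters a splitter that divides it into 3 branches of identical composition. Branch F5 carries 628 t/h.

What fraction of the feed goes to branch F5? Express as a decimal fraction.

Fraction to F5 = 628/1540 = 0.4078.

0.408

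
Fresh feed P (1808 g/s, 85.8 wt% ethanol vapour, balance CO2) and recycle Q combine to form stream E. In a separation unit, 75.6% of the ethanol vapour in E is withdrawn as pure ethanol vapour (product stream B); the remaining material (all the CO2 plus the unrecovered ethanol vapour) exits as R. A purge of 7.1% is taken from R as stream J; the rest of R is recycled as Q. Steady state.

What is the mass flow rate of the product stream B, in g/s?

1517 g/s

ethanol vapour in E: m_A = 1808×0.858 + (1−0.071)·(1−0.756)·m_A, so m_A = 1551.3/0.7733 = 2006 g/s.
Product B = 0.756×2006 = 1516.5 g/s.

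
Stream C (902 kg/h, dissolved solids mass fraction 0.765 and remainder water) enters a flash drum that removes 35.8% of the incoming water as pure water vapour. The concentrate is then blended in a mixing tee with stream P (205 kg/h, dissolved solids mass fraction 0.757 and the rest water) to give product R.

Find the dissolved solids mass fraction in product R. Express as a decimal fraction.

0.820

Vapour removed = 0.358×0.235×902 = 75.885 kg/h; concentrate = 826.11 kg/h.
dissolved solids reaching the mixer = 690.03 (from concentrate) + 205×0.757 = 845.21 kg/h.
Product flow = 826.11 + 205 = 1031.1 kg/h; dissolved solids fraction = 0.820.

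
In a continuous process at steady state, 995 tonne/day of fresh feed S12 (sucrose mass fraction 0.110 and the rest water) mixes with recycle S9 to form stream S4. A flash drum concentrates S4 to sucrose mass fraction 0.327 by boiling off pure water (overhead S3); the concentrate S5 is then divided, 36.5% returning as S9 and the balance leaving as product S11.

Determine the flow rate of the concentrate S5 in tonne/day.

527.1 tonne/day

Overall sucrose balance (none leaves overhead): sucrose in fresh feed = sucrose in product, i.e. 995×0.110 = (1−0.365)·S5·0.327.
S5 = 109.45/(0.327×0.635) = 527.1 tonne/day.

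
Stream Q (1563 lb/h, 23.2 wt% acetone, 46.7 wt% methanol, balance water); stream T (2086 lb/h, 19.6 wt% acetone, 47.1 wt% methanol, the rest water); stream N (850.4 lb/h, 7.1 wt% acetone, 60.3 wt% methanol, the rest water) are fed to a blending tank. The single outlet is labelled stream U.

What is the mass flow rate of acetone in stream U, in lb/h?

831.9 lb/h

acetone out = acetone in = 1563×0.232 + 2086×0.196 + 850.4×0.071 = 831.85 lb/h.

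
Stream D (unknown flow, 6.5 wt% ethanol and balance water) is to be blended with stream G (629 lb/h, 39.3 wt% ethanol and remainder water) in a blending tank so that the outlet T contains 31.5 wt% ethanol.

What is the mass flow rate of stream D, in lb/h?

Let D be the unknown flow. Total out = 629 + D.
ethanol balance: 247.2 + 0.065·D = 0.315·(629 + D)
(0.065 − 0.315)·D = 0.315×629 − 247.2 = -49.062
D = -49.062 / -0.250 = 196.25 lb/h

196.2 lb/h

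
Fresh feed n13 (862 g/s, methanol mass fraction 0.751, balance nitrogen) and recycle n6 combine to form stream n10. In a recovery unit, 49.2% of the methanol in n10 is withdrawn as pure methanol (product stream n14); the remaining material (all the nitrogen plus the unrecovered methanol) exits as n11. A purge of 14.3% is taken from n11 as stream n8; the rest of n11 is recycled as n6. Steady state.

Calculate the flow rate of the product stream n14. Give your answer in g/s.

564.1 g/s

methanol in n10: m_A = 862×0.751 + (1−0.143)·(1−0.492)·m_A, so m_A = 647.36/0.5646 = 1146.5 g/s.
Product n14 = 0.492×1146.5 = 564.08 g/s.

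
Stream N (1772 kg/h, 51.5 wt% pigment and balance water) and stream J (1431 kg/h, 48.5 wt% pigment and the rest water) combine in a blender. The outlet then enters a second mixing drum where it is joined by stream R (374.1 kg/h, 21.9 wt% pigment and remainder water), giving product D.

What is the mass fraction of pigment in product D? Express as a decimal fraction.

0.4720

Overall, product flow = 3577.1 kg/h.
pigment in = 1772×0.515 + 1431×0.485 + 374.1×0.219 = 1688.5 kg/h.
pigment fraction in D = 0.4720.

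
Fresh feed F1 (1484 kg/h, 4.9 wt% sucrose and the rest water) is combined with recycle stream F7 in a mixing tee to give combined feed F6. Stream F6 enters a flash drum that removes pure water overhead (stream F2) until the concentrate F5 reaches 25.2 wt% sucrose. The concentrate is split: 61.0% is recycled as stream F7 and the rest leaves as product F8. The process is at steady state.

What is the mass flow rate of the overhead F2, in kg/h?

Overall sucrose balance (none leaves overhead): sucrose in fresh feed = sucrose in product, i.e. 1484×0.049 = (1−0.610)·F5·0.252.
F5 = 72.716/(0.252×0.390) = 739.89 kg/h.
Recycle F7 = 0.610×739.89 = 451.33 kg/h.
Combined feed F6 = 1484 + 451.33 = 1935.3 kg/h.
Overhead F2 = F6 − F5 = 1935.3 − 739.89 = 1195.4 kg/h.

1195 kg/h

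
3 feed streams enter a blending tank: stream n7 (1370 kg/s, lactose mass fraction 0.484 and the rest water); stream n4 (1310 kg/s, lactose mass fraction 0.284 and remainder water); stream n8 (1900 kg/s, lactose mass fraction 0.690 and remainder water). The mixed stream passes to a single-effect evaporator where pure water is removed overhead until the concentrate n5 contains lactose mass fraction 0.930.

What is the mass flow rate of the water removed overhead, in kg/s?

lactose entering = 1370×0.484 + 1310×0.284 + 1900×0.690 = 2346.1 kg/s.
All lactose reports to n5, so n5 = 2346.1/0.930 = 2522.7 kg/s.
Total feed = 4580 kg/s; overhead = 4580 − 2522.7 = 2057.3 kg/s.

2057 kg/s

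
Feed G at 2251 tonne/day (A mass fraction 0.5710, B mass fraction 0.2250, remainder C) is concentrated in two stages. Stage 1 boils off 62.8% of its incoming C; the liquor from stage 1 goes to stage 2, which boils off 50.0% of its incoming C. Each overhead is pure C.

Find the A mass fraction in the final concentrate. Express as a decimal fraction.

C in feed = 2251×0.204 = 459.2 tonne/day.
After stage 1: C left = (1−0.628)×459.2 = 170.82; stream total = 1962.6 tonne/day.
After stage 2: C left = (1−0.500)×170.82 = 85.412; final concentrate = 1877.2 tonne/day.
A fraction = 1285.3/1877.2 = 0.6847.

0.6847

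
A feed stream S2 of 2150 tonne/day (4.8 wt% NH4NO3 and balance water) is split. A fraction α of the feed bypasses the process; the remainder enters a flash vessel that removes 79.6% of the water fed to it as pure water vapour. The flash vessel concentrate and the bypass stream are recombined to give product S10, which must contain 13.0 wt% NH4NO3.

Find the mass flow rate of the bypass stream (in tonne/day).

360.4 tonne/day

All 2150×0.048 = 103.2 tonne/day of NH4NO3 reaches S10, so S10 = 103.2/0.130 = 793.85 tonne/day and vapour = 1356.2 tonne/day.
The evaporator receives (1−α)·2150 of feed at 0.952 water and removes 0.796 of that water:
0.796×0.952×(1−α)×2150 = 1356.2
(1−α) = 1356.2/1629.3 = 0.8324;  α = 0.1676.
Bypass flow = 0.1676×2150 = 360.39 tonne/day.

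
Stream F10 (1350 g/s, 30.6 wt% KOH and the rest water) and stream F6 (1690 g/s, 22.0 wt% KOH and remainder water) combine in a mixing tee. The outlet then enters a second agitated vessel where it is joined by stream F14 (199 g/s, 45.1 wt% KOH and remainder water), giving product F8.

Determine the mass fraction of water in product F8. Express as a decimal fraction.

0.730

Overall, product flow = 3239 g/s.
water in = 1350×0.694 + 1690×0.780 + 199×0.549 = 2364.4 g/s.
water fraction in F8 = 0.730.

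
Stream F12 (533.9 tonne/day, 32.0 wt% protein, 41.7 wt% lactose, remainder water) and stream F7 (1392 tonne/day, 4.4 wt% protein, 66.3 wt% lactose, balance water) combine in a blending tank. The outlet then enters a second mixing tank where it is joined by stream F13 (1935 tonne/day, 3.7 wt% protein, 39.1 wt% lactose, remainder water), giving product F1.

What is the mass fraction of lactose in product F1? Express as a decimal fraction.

0.493

Overall, product flow = 3860.9 tonne/day.
lactose in = 533.9×0.417 + 1392×0.663 + 1935×0.391 = 1902.1 tonne/day.
lactose fraction in F1 = 0.493.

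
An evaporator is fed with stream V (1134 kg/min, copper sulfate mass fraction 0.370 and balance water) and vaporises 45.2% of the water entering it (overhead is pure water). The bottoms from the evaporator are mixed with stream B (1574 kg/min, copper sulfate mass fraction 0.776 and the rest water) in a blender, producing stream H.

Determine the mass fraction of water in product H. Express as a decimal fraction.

0.312

Vapour removed = 0.452×0.630×1134 = 322.92 kg/min; concentrate = 811.08 kg/min.
water reaching the mixer = 391.5 (from concentrate) + 1574×0.224 = 744.08 kg/min.
Product flow = 811.08 + 1574 = 2385.1 kg/min; water fraction = 0.312.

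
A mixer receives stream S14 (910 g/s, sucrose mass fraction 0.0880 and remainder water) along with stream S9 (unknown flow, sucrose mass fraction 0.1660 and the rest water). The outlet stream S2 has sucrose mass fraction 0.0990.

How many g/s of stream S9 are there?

Let S9 be the unknown flow. Total out = 910 + S9.
sucrose balance: 80.08 + 0.166·S9 = 0.099·(910 + S9)
(0.166 − 0.099)·S9 = 0.099×910 − 80.08 = 10.01
S9 = 10.01 / 0.067 = 149.4 g/s

149.4 g/s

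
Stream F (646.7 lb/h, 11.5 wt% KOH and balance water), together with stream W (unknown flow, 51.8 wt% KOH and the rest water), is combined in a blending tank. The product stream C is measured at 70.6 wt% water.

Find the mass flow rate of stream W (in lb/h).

516.8 lb/h

Let W be the unknown flow. Total out = 646.7 + W.
water balance: 572.33 + 0.482·W = 0.706·(646.7 + W)
(0.482 − 0.706)·W = 0.706×646.7 − 572.33 = -115.76
W = -115.76 / -0.224 = 516.78 lb/h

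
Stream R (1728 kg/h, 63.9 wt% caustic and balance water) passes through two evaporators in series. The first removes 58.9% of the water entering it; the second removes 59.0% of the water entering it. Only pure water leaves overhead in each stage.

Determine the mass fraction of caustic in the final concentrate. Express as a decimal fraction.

water in feed = 1728×0.361 = 623.81 kg/h.
After stage 1: water left = (1−0.589)×623.81 = 256.39; stream total = 1360.6 kg/h.
After stage 2: water left = (1−0.590)×256.39 = 105.12; final concentrate = 1209.3 kg/h.
caustic fraction = 1104.2/1209.3 = 0.913.

0.913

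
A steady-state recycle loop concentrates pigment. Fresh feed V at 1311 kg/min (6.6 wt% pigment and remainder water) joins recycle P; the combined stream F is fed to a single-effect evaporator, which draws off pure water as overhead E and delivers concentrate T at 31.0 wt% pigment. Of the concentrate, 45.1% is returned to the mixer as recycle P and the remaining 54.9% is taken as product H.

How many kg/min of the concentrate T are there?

508.4 kg/min

Overall pigment balance (none leaves overhead): pigment in fresh feed = pigment in product, i.e. 1311×0.066 = (1−0.451)·T·0.310.
T = 86.526/(0.310×0.549) = 508.41 kg/min.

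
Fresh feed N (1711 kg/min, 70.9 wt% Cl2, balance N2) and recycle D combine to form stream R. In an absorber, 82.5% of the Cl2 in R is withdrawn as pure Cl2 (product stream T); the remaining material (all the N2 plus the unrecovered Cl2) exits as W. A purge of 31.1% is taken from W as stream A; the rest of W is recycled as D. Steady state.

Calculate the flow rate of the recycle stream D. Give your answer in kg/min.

1269 kg/min

N2 enters only via N and leaves only via the purge: 1711×0.291 = 0.311×(N2 in W), and the absorber passes all N2, so N2 in R = N2 in W = 1601 kg/min.
Cl2 in R: m_A = 1711×0.709 + (1−0.311)·(1−0.825)·m_A, so m_A = 1213.1/0.8794 = 1379.4 kg/min.
W = (1−0.825)×1379.4 + 1601 = 1842.4 kg/min.
Recycle D = (1−0.311)×1842.4 = 1269.4 kg/min.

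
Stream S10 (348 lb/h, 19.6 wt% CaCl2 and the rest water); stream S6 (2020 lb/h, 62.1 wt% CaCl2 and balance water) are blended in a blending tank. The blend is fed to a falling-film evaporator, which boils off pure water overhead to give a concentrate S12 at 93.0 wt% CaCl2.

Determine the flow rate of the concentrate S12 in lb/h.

CaCl2 entering = 348×0.196 + 2020×0.621 = 1322.6 lb/h.
All CaCl2 reports to S12, so S12 = 1322.6/0.930 = 1422.2 lb/h.

1422 lb/h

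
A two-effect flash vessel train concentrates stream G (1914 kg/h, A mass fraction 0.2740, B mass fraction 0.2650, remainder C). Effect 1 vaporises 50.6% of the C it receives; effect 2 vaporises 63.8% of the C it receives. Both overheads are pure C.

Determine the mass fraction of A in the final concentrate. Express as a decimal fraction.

0.4409

C in feed = 1914×0.461 = 882.35 kg/h.
After stage 1: C left = (1−0.506)×882.35 = 435.88; stream total = 1467.5 kg/h.
After stage 2: C left = (1−0.638)×435.88 = 157.79; final concentrate = 1189.4 kg/h.
A fraction = 524.44/1189.4 = 0.4409.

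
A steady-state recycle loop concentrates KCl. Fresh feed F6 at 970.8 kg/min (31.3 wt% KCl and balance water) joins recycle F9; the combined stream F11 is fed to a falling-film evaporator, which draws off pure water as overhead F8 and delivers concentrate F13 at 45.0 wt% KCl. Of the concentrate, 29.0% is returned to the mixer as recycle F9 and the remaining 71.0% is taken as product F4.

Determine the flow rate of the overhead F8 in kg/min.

295.6 kg/min

Overall KCl balance (none leaves overhead): KCl in fresh feed = KCl in product, i.e. 970.8×0.313 = (1−0.290)·F13·0.450.
F13 = 303.86/(0.450×0.710) = 951.05 kg/min.
Recycle F9 = 0.290×951.05 = 275.8 kg/min.
Combined feed F11 = 970.8 + 275.8 = 1246.6 kg/min.
Overhead F8 = F11 − F13 = 1246.6 − 951.05 = 295.55 kg/min.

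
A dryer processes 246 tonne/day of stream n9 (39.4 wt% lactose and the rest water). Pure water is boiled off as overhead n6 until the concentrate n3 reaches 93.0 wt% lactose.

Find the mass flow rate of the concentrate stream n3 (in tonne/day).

lactose is conserved: 246×0.394 = 96.924 tonne/day all reports to the concentrate.
Concentrate = 96.924/(target fraction) = 104.22 tonne/day.

104.2 tonne/day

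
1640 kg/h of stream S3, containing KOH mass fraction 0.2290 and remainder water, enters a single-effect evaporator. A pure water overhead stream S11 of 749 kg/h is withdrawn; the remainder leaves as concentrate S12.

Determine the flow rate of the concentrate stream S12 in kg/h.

Concentrate = 1640 − 749 = 891 kg/h.

891 kg/h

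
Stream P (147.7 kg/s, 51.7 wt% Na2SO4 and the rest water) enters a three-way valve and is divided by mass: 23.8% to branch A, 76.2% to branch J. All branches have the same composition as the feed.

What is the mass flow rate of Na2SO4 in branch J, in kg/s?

58.19 kg/s

Branch J total = 0.762×147.7 = 112.55 kg/s.
Na2SO4 in J = 0.517×112.55 = 58.187 kg/s.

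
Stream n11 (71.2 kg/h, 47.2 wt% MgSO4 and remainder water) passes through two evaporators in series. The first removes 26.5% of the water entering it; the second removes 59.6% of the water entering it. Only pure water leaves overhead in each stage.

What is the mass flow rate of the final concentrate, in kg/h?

water in feed = 71.2×0.528 = 37.594 kg/h.
After stage 1: water left = (1−0.265)×37.594 = 27.631; stream total = 61.238 kg/h.
After stage 2: water left = (1−0.596)×27.631 = 11.163; final concentrate = 44.769 kg/h.

44.77 kg/h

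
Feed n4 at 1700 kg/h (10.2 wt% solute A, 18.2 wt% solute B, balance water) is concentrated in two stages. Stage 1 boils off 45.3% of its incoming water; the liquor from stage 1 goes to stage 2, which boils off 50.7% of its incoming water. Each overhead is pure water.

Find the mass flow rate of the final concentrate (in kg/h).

water in feed = 1700×0.716 = 1217.2 kg/h.
After stage 1: water left = (1−0.453)×1217.2 = 665.81; stream total = 1148.6 kg/h.
After stage 2: water left = (1−0.507)×665.81 = 328.24; final concentrate = 811.04 kg/h.

811 kg/h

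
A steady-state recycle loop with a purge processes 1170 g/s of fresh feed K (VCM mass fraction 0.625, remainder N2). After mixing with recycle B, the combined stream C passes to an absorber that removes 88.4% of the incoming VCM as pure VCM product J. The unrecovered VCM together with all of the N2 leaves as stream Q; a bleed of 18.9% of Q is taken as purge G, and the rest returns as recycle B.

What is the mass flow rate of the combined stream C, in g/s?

N2 enters only via K and leaves only via the purge: 1170×0.375 = 0.189×(N2 in Q), and the absorber passes all N2, so N2 in C = N2 in Q = 2321.4 g/s.
VCM in C: m_A = 1170×0.625 + (1−0.189)·(1−0.884)·m_A, so m_A = 731.25/0.9059 = 807.19 g/s.
C = 807.19 + 2321.4 = 3128.6 g/s.

3129 g/s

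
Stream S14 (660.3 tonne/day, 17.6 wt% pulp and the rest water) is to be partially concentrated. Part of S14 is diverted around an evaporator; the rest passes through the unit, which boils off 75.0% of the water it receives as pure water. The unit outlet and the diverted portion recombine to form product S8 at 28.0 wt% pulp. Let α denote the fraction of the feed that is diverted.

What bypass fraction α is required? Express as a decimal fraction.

All 660.3×0.176 = 116.21 tonne/day of pulp reaches S8, so S8 = 116.21/0.280 = 415.05 tonne/day and vapour = 245.25 tonne/day.
The evaporator receives (1−α)·660.3 of feed at 0.824 water and removes 0.750 of that water:
0.750×0.824×(1−α)×660.3 = 245.25
(1−α) = 245.25/408.07 = 0.6010;  α = 0.3990.

0.399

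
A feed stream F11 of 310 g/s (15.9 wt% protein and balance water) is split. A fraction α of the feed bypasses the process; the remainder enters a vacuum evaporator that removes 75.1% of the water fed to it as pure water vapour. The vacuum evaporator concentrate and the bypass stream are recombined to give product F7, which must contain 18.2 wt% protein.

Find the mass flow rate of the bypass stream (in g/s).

248 g/s

All 310×0.159 = 49.29 g/s of protein reaches F7, so F7 = 49.29/0.182 = 270.82 g/s and vapour = 39.176 g/s.
The evaporator receives (1−α)·310 of feed at 0.841 water and removes 0.751 of that water:
0.751×0.841×(1−α)×310 = 39.176
(1−α) = 39.176/195.79 = 0.2001;  α = 0.7999.
Bypass flow = 0.7999×310 = 247.97 g/s.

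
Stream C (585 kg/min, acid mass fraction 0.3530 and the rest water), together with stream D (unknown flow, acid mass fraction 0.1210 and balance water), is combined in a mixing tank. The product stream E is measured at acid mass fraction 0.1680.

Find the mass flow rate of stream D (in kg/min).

Let D be the unknown flow. Total out = 585 + D.
acid balance: 206.5 + 0.121·D = 0.168·(585 + D)
(0.121 − 0.168)·D = 0.168×585 − 206.5 = -108.22
D = -108.22 / -0.047 = 2302.7 kg/min

2303 kg/min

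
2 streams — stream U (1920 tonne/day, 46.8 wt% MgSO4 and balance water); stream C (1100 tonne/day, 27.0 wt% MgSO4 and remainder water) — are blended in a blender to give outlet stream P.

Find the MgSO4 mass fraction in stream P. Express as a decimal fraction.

0.396

Total flow out = 1920 + 1100 = 3020 tonne/day.
MgSO4 in = 1920×0.468 + 1100×0.270 = 1195.6 tonne/day.
MgSO4 mass fraction in P = 1195.6/3020 = 0.396.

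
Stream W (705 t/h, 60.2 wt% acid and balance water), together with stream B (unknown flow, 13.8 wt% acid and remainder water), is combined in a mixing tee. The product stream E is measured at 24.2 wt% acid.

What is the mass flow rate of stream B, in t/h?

2440 t/h

Let B be the unknown flow. Total out = 705 + B.
acid balance: 424.41 + 0.138·B = 0.242·(705 + B)
(0.138 − 0.242)·B = 0.242×705 − 424.41 = -253.8
B = -253.8 / -0.104 = 2440.4 t/h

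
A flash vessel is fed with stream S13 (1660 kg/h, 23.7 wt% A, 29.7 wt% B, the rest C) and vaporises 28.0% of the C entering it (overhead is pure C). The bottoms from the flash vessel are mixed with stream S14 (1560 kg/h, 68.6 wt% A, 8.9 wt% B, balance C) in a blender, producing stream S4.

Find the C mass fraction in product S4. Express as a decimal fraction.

Vapour removed = 0.280×0.466×1660 = 216.6 kg/h; concentrate = 1443.4 kg/h.
C reaching the mixer = 556.96 (from concentrate) + 1560×0.225 = 907.96 kg/h.
Product flow = 1443.4 + 1560 = 3003.4 kg/h; C fraction = 0.3023.

0.3023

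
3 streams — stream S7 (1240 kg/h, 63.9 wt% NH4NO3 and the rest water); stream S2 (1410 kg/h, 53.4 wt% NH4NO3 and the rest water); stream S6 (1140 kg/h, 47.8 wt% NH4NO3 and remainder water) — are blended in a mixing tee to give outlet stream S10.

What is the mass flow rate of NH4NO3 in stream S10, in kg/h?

2090 kg/h

NH4NO3 out = NH4NO3 in = 1240×0.639 + 1410×0.534 + 1140×0.478 = 2090.2 kg/h.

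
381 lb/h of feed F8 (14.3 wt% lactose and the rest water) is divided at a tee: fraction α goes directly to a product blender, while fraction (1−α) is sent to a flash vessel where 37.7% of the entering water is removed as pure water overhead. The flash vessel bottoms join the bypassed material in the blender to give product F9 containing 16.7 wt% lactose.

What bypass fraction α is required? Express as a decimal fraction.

0.555

All 381×0.143 = 54.483 lb/h of lactose reaches F9, so F9 = 54.483/0.167 = 326.25 lb/h and vapour = 54.754 lb/h.
The evaporator receives (1−α)·381 of feed at 0.857 water and removes 0.377 of that water:
0.377×0.857×(1−α)×381 = 54.754
(1−α) = 54.754/123.1 = 0.4448;  α = 0.5552.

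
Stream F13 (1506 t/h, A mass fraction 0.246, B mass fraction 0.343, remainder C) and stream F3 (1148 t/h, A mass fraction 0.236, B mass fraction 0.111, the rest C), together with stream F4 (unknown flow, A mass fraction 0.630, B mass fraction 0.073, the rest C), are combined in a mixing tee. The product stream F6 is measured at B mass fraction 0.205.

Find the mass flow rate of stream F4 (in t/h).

Let F4 be the unknown flow. Total out = 2654 + F4.
B balance: 643.99 + 0.073·F4 = 0.205·(2654 + F4)
(0.073 − 0.205)·F4 = 0.205×2654 − 643.99 = -99.916
F4 = -99.916 / -0.132 = 756.94 t/h

756.9 t/h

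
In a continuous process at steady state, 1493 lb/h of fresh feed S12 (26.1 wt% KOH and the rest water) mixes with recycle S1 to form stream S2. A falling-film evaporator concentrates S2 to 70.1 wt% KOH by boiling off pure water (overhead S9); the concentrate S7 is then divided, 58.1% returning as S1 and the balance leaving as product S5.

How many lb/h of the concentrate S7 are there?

1327 lb/h

Overall KOH balance (none leaves overhead): KOH in fresh feed = KOH in product, i.e. 1493×0.261 = (1−0.581)·S7·0.701.
S7 = 389.67/(0.701×0.419) = 1326.7 lb/h.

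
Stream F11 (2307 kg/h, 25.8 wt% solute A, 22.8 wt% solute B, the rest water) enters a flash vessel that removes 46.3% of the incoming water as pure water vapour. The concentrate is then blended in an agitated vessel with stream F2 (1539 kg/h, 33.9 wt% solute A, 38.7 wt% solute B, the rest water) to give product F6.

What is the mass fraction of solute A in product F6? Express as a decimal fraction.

Vapour removed = 0.463×0.514×2307 = 549.02 kg/h; concentrate = 1758 kg/h.
solute A reaching the mixer = 595.21 (from concentrate) + 1539×0.339 = 1116.9 kg/h.
Product flow = 1758 + 1539 = 3297 kg/h; solute A fraction = 0.339.

0.339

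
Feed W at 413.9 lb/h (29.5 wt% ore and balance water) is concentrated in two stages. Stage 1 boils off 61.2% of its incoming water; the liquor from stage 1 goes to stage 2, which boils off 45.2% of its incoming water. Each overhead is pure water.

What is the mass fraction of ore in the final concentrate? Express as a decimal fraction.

water in feed = 413.9×0.705 = 291.8 lb/h.
After stage 1: water left = (1−0.612)×291.8 = 113.22; stream total = 235.32 lb/h.
After stage 2: water left = (1−0.452)×113.22 = 62.044; final concentrate = 184.14 lb/h.
ore fraction = 122.1/184.14 = 0.663.

0.663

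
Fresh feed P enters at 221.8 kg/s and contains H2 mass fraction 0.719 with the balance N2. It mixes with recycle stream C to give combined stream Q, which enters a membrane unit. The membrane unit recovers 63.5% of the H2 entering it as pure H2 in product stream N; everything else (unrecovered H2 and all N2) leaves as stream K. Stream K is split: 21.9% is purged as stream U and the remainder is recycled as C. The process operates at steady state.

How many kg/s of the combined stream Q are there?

N2 enters only via P and leaves only via the purge: 221.8×0.281 = 0.219×(N2 in K), and the membrane unit passes all N2, so N2 in Q = N2 in K = 284.59 kg/s.
H2 in Q: m_A = 221.8×0.719 + (1−0.219)·(1−0.635)·m_A, so m_A = 159.47/0.7149 = 223.06 kg/s.
Q = 223.06 + 284.59 = 507.65 kg/s.

507.7 kg/s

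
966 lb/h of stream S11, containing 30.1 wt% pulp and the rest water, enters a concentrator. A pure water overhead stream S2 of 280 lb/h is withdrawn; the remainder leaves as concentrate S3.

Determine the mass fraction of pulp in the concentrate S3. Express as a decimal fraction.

pulp is not removed: 966×0.301 = 290.77 lb/h of pulp enters S3.
Concentrate = 966 − 280 = 686 lb/h.
Mass fraction = 290.77/686 = 0.4239.

0.4239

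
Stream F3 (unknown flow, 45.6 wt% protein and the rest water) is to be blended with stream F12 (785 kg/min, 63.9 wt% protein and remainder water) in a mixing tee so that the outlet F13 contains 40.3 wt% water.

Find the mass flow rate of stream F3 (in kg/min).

Let F3 be the unknown flow. Total out = 785 + F3.
water balance: 283.38 + 0.544·F3 = 0.403·(785 + F3)
(0.544 − 0.403)·F3 = 0.403×785 − 283.38 = 32.97
F3 = 32.97 / 0.141 = 233.83 kg/min

233.8 kg/min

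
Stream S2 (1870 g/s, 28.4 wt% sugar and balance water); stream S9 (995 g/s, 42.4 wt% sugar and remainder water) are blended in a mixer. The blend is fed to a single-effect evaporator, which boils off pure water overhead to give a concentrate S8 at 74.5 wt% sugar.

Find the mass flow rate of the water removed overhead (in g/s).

sugar entering = 1870×0.284 + 995×0.424 = 952.96 g/s.
All sugar reports to S8, so S8 = 952.96/0.745 = 1279.1 g/s.
Total feed = 2865 g/s; overhead = 2865 − 1279.1 = 1585.9 g/s.

1586 g/s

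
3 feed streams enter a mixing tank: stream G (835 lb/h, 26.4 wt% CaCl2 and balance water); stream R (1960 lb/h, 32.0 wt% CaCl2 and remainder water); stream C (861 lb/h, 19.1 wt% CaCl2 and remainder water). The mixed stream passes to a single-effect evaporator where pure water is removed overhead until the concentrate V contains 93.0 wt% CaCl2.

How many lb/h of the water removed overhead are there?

CaCl2 entering = 835×0.264 + 1960×0.320 + 861×0.191 = 1012.1 lb/h.
All CaCl2 reports to V, so V = 1012.1/0.930 = 1088.3 lb/h.
Total feed = 3656 lb/h; overhead = 3656 − 1088.3 = 2567.7 lb/h.

2568 lb/h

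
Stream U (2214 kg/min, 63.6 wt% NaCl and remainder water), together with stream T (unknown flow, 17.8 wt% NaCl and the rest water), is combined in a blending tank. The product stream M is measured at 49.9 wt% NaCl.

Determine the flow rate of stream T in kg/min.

Let T be the unknown flow. Total out = 2214 + T.
NaCl balance: 1408.1 + 0.178·T = 0.499·(2214 + T)
(0.178 − 0.499)·T = 0.499×2214 − 1408.1 = -303.32
T = -303.32 / -0.321 = 944.92 kg/min

944.9 kg/min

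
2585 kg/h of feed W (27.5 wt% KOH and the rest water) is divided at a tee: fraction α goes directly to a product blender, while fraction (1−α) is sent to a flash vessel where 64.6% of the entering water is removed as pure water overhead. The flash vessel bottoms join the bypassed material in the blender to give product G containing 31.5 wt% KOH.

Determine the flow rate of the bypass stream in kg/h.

All 2585×0.275 = 710.88 kg/h of KOH reaches G, so G = 710.88/0.315 = 2256.7 kg/h and vapour = 328.25 kg/h.
The evaporator receives (1−α)·2585 of feed at 0.725 water and removes 0.646 of that water:
0.646×0.725×(1−α)×2585 = 328.25
(1−α) = 328.25/1210.7 = 0.2711;  α = 0.7289.
Bypass flow = 0.7289×2585 = 1884.1 kg/h.

1884 kg/h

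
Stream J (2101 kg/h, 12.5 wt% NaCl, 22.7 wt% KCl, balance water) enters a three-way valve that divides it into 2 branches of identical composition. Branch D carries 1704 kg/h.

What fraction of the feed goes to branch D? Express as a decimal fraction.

0.811

Fraction to D = 1704/2101 = 0.8110.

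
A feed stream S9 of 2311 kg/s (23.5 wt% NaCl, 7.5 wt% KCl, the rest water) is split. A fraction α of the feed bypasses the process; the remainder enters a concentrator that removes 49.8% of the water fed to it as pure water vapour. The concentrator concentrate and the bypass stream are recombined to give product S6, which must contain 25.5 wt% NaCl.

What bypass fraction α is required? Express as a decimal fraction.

0.772

All 2311×0.235 = 543.08 kg/s of NaCl reaches S6, so S6 = 543.08/0.255 = 2129.7 kg/s and vapour = 181.25 kg/s.
The evaporator receives (1−α)·2311 of feed at 0.690 water and removes 0.498 of that water:
0.498×0.690×(1−α)×2311 = 181.25
(1−α) = 181.25/794.11 = 0.2283;  α = 0.7717.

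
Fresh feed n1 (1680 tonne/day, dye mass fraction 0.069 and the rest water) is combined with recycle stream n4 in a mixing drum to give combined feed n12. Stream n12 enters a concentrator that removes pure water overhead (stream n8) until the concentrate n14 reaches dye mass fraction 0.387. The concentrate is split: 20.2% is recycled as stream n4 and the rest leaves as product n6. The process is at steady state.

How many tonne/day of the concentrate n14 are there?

375.4 tonne/day

Overall dye balance (none leaves overhead): dye in fresh feed = dye in product, i.e. 1680×0.069 = (1−0.202)·n14·0.387.
n14 = 115.92/(0.387×0.798) = 375.36 tonne/day.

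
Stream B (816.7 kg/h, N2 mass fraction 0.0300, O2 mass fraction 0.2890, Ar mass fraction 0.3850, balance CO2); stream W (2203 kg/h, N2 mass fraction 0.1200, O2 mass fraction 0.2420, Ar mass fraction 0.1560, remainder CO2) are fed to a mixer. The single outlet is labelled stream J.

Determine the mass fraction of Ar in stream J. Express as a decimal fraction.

Total flow out = 816.7 + 2203 = 3019.7 kg/h.
Ar in = 816.7×0.385 + 2203×0.156 = 658.1 kg/h.
Ar mass fraction in J = 658.1/3019.7 = 0.2179.

0.2179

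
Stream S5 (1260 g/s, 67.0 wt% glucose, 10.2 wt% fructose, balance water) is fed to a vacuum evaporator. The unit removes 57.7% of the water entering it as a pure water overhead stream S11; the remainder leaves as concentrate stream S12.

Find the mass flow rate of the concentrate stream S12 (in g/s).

water entering = 1260×0.228 = 287.28 g/s; overhead removed = 0.577×287.28 = 165.76 g/s.
Concentrate = 1260 − 165.76 = 1094.2 g/s.

1094 g/s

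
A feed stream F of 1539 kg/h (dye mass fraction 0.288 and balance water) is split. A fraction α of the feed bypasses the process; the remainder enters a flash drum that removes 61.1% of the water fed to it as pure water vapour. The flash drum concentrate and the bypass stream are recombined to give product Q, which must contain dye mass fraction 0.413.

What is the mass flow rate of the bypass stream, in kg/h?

All 1539×0.288 = 443.23 kg/h of dye reaches Q, so Q = 443.23/0.413 = 1073.2 kg/h and vapour = 465.8 kg/h.
The evaporator receives (1−α)·1539 of feed at 0.712 water and removes 0.611 of that water:
0.611×0.712×(1−α)×1539 = 465.8
(1−α) = 465.8/669.51 = 0.6957;  α = 0.3043.
Bypass flow = 0.3043×1539 = 468.28 kg/h.

468.3 kg/h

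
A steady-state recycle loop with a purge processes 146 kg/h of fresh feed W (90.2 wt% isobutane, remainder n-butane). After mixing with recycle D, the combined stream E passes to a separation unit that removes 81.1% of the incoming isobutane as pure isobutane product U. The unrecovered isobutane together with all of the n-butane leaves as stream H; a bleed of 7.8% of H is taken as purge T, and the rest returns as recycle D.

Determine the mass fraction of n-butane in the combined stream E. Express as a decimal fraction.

0.535

n-butane enters only via W and leaves only via the purge: 146×0.098 = 0.078×(n-butane in H), and the separation unit passes all n-butane, so n-butane in E = n-butane in H = 183.44 kg/h.
isobutane in E: m_A = 146×0.902 + (1−0.078)·(1−0.811)·m_A, so m_A = 131.69/0.8257 = 159.48 kg/h.
E = 159.48 + 183.44 = 342.92 kg/h.
n-butane fraction in E = 183.44/342.92 = 0.535.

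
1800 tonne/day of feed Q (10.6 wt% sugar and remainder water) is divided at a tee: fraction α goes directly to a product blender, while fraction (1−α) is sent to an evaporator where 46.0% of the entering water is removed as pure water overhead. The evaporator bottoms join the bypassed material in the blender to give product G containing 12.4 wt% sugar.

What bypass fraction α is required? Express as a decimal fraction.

0.647

All 1800×0.106 = 190.8 tonne/day of sugar reaches G, so G = 190.8/0.124 = 1538.7 tonne/day and vapour = 261.29 tonne/day.
The evaporator receives (1−α)·1800 of feed at 0.894 water and removes 0.460 of that water:
0.460×0.894×(1−α)×1800 = 261.29
(1−α) = 261.29/740.23 = 0.3530;  α = 0.6470.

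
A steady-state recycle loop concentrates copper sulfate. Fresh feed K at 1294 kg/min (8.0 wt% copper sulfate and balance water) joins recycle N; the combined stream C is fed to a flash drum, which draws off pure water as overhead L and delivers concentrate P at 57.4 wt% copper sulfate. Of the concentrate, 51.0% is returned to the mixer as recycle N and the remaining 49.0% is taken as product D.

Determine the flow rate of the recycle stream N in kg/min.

187.7 kg/min

Overall copper sulfate balance (none leaves overhead): copper sulfate in fresh feed = copper sulfate in product, i.e. 1294×0.080 = (1−0.510)·P·0.574.
P = 103.52/(0.574×0.490) = 368.06 kg/min.
Recycle N = 0.510×368.06 = 187.71 kg/min.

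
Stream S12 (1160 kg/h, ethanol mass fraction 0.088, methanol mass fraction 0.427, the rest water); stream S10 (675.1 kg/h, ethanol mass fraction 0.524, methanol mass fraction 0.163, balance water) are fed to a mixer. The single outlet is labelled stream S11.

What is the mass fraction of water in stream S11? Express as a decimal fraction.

0.422

Total flow out = 1160 + 675.1 = 1835.1 kg/h.
water in = 1160×0.485 + 675.1×0.313 = 773.91 kg/h.
water mass fraction in S11 = 773.91/1835.1 = 0.422.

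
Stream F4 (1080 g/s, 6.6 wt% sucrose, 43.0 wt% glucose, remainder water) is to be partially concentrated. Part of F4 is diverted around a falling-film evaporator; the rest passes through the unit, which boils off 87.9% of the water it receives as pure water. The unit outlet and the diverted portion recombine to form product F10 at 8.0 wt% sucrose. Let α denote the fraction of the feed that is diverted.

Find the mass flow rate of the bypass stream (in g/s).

All 1080×0.066 = 71.28 g/s of sucrose reaches F10, so F10 = 71.28/0.080 = 891 g/s and vapour = 189 g/s.
The evaporator receives (1−α)·1080 of feed at 0.504 water and removes 0.879 of that water:
0.879×0.504×(1−α)×1080 = 189
(1−α) = 189/478.46 = 0.3950;  α = 0.6050.
Bypass flow = 0.6050×1080 = 653.38 g/s.

653.4 g/s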